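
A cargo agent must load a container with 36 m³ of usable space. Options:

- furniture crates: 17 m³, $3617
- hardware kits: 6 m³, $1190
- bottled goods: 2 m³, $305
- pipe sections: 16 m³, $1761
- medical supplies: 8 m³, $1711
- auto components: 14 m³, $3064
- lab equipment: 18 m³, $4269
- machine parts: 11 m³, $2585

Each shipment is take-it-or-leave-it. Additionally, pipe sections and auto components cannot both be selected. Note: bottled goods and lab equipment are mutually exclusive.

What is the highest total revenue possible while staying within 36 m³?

8044

Taking hardware kits + lab equipment + machine parts: 35 m³ used, 8044 in revenue.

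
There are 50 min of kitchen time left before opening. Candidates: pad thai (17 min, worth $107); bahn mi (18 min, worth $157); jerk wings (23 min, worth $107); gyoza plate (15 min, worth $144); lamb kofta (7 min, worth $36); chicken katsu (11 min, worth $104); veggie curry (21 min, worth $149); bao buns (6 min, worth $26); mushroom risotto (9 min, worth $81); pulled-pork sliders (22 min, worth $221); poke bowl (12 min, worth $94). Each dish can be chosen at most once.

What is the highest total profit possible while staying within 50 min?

469

By profit per min: pulled-pork sliders 10.05, gyoza plate 9.60, chicken katsu 9.45 lead.
Gyoza plate + chicken katsu + pulled-pork sliders uses 48 of the 50 min and totals 469.
Next best is bahn mi + mushroom risotto + pulled-pork sliders at 459 (49 min) — short by 10.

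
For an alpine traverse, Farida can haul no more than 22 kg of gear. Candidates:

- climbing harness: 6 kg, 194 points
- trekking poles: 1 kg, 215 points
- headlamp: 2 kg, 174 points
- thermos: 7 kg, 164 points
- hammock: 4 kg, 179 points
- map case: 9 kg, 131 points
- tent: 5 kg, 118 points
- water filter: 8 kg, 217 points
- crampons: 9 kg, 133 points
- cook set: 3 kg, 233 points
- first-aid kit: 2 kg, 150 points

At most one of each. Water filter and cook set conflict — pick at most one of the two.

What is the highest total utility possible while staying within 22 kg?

1145

Ranking by ratio (utility/kg): trekking poles 215.00, headlamp 87.00, cook set 77.67, first-aid kit 75.00.
Taking climbing harness + trekking poles + headlamp + hammock + cook set + first-aid kit: 18 kg used, 1145 in utility.
The closest alternative, climbing harness + trekking poles + headlamp + thermos + cook set + first-aid kit, reaches only 1130.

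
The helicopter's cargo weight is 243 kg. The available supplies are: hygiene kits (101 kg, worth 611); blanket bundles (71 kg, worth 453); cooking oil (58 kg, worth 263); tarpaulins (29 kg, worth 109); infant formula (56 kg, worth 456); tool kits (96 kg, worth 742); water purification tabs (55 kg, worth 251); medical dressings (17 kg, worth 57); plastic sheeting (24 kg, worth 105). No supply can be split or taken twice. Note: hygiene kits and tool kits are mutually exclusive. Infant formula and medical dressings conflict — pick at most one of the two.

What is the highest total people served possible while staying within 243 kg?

Ranking by ratio (people served/kg): infant formula 8.14, tool kits 7.73, blanket bundles 6.38.
Taking blanket bundles + infant formula + tool kits: 223 kg used, 1651 in people served.
The closest alternative, cooking oil + tarpaulins + infant formula + tool kits, reaches only 1570.

1651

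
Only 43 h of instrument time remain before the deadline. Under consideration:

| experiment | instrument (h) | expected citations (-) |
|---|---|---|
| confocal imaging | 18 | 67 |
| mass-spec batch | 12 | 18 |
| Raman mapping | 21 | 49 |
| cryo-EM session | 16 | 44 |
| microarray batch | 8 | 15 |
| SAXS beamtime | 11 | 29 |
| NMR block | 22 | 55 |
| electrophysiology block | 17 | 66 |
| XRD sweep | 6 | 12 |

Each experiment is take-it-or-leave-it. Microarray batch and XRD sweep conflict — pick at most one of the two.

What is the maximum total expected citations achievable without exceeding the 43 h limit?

148

Density check — electrophysiology block 3.88, confocal imaging 3.72, cryo-EM session 2.75, SAXS beamtime 2.64 are the best per h.
Taking the top-ratio experiments first gives confocal imaging + electrophysiology block + XRD sweep for 145 (41 h).
The 6 h tied up in XRD sweep is better spent on microarray batch — total rises to 148 (43 h).
Runner-up confocal imaging + electrophysiology block + XRD sweep tops out at 145.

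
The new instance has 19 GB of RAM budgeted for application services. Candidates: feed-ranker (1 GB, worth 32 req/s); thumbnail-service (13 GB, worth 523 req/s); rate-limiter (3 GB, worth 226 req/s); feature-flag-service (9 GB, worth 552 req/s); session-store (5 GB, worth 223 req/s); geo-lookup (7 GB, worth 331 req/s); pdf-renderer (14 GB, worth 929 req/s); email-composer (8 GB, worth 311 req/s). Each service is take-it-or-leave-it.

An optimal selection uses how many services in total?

3

Best achievable throughput is 1187.
For example feed-ranker + rate-limiter + pdf-renderer achieves it, using 18 GB.
Every optimal selection uses 3 services.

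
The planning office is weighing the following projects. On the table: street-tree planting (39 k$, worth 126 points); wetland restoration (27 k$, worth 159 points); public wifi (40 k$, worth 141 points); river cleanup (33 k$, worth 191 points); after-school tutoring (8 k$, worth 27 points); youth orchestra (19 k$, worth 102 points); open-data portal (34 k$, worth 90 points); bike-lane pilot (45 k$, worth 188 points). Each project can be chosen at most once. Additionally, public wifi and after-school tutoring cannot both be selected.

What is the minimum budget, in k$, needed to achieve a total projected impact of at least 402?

79

Look for the lowest-budget combination reaching 402.
wetland restoration + river cleanup + youth orchestra: 452 projected impact at 79 k$.
Below 79 k$ the best achievable stays under 402.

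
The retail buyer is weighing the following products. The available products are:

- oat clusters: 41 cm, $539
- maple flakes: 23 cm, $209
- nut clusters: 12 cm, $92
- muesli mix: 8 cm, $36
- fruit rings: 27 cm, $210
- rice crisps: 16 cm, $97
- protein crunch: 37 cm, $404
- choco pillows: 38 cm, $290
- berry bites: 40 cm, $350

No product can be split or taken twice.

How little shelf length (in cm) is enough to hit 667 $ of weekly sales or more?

61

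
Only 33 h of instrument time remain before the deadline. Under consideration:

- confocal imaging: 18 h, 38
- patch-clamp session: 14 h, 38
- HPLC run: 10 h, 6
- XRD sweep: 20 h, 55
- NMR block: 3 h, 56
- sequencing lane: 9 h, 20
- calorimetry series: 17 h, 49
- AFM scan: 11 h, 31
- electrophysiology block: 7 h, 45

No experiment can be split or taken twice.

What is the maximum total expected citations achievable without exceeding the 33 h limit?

159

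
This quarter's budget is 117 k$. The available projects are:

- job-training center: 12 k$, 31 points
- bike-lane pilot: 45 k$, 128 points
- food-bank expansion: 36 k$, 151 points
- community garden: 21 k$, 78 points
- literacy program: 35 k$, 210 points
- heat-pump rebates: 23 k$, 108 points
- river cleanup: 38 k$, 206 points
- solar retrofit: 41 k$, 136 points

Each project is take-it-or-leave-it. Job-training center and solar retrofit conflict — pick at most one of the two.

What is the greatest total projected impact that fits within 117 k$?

602

By projected impact per k$: literacy program 6.00, river cleanup 5.42, heat-pump rebates 4.70, food-bank expansion 4.19 lead.
The ratio ordering already packs tightly: community garden + literacy program + heat-pump rebates + river cleanup, 117 k$, 602.
Next best is food-bank expansion + literacy program + river cleanup at 567 (109 k$) — short by 35.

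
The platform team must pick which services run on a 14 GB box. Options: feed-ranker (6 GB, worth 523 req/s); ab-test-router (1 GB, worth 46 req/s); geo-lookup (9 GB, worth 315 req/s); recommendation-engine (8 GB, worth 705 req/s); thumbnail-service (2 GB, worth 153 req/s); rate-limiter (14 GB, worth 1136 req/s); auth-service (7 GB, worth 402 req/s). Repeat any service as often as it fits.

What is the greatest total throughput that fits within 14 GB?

1228

Feed-ranker + recommendation-engine uses 14 of the 14 GB and totals 1228.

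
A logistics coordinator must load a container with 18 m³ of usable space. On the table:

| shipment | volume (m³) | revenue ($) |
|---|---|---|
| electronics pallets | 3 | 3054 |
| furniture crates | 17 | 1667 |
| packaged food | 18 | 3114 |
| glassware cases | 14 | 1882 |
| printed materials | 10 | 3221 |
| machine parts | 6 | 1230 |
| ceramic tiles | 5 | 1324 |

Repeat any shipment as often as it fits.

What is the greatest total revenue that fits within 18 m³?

The ratio ordering already packs tightly: 6×electronics pallets, 18 m³, 18324.

18324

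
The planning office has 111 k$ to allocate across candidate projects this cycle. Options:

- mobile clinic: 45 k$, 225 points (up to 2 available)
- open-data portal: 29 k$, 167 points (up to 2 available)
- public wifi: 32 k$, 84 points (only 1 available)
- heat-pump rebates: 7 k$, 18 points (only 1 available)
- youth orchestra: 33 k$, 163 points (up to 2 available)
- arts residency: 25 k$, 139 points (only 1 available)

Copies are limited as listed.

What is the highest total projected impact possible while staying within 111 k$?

577

Ranking by ratio (projected impact/k$): open-data portal 5.76, arts residency 5.56, mobile clinic 5.00, youth orchestra 4.94.
The ratio heuristic lands on 2×open-data portal + heat-pump rebates + arts residency (491) but leaves 21 k$ idle.
The 25 k$ tied up in arts residency is better spent on mobile clinic — total rises to 577 (110 k$).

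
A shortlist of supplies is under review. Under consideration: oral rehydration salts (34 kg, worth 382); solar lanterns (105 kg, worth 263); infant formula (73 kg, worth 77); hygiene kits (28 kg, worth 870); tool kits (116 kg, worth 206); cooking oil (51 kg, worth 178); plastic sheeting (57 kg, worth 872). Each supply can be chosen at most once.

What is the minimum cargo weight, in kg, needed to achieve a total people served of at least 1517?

Minimise kg subject to total people served ≥ 1517.
hygiene kits + plastic sheeting reaches 1742 using 85 kg.
No combination under 85 kg hits 1517.

85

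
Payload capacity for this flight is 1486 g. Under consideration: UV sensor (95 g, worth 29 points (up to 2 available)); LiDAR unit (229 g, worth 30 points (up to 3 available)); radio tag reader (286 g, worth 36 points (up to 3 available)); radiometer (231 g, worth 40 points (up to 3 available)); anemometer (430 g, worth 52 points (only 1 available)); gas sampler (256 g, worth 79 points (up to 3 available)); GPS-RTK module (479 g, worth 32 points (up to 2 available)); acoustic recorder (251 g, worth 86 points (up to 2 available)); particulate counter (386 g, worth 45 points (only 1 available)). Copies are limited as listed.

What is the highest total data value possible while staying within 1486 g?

467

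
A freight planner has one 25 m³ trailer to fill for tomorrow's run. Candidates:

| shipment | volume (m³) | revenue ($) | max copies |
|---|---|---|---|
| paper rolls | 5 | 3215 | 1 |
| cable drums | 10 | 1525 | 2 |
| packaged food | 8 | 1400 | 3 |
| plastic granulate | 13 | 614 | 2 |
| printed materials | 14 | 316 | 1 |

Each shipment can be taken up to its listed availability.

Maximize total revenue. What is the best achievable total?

Ranking by ratio (revenue/m³): paper rolls 643.00, packaged food 175.00, cable drums 152.50, plastic granulate 47.23.
The ratio heuristic lands on paper rolls + 2×packaged food (6015) but leaves 4 m³ idle.
Replace 2×packaged food with 2×cable drums: the trade gains 250 net, giving 6265 at 25 m³.
No other feasible combination exceeds 6265.

6265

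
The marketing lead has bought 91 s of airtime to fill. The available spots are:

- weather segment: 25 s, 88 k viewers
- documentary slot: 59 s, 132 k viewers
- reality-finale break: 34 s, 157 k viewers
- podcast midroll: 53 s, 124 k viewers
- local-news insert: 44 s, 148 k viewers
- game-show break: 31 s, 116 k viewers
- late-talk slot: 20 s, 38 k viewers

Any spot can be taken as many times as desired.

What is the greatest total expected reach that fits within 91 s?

361

The ratio heuristic lands on 2×reality-finale break + late-talk slot (352) but leaves 3 s idle.
The 54 s tied up in reality-finale break and late-talk slot is better spent on weather segment + game-show break — total rises to 361 (90 s).
No other feasible combination exceeds 361.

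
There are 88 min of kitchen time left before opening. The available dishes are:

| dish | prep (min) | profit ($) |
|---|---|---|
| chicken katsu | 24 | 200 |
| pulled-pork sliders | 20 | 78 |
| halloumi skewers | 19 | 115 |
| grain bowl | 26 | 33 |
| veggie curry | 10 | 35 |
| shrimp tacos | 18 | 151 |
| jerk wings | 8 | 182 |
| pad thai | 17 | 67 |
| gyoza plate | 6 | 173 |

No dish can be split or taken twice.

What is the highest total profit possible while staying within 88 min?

Taking chicken katsu + halloumi skewers + veggie curry + shrimp tacos + jerk wings + gyoza plate: 85 min used, 856 in profit.

856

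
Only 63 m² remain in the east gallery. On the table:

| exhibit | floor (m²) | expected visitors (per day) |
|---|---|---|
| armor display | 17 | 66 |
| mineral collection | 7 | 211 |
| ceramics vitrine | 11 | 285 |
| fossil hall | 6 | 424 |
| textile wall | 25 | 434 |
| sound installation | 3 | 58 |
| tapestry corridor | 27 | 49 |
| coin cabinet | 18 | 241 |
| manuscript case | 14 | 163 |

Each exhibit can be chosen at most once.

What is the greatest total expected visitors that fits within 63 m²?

1517

A density-first pass picks mineral collection + ceramics vitrine + fossil hall + textile wall + sound installation — 1412 at 52 m².
The 3 m² tied up in sound installation is better spent on manuscript case — total rises to 1517 (63 m²).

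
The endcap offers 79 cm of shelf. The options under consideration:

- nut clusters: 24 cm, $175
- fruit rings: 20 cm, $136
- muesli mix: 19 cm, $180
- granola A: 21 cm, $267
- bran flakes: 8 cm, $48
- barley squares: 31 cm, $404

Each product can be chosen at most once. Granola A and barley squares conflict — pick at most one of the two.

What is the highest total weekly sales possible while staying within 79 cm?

768

Taking fruit rings + muesli mix + bran flakes + barley squares: 78 cm used, 768 in weekly sales.
The closest alternative, nut clusters + muesli mix + barley squares, reaches only 759.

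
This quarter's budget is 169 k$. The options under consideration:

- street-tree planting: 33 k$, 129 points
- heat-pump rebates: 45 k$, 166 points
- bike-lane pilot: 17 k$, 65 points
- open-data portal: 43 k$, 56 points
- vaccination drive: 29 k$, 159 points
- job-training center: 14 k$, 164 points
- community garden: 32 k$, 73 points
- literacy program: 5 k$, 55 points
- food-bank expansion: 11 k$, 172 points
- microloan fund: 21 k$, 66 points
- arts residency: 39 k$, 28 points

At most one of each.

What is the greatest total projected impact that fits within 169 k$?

918

Ranking by ratio (projected impact/k$): food-bank expansion 15.64, job-training center 11.71, literacy program 11.00.
The ratio heuristic lands on street-tree planting + heat-pump rebates + bike-lane pilot + vaccination drive + job-training center + literacy program + food-bank expansion (910) but leaves 15 k$ idle.
The 17 k$ tied up in bike-lane pilot is better spent on community garden — total rises to 918 (169 k$).
An exhaustive check of the 2048 subsets confirms 918.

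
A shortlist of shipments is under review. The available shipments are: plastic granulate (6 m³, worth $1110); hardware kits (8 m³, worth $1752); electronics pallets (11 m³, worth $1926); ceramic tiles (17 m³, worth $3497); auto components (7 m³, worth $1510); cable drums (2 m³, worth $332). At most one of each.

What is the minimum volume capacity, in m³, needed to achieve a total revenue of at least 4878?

24

Need the lightest bundle worth ≥ 4878.
ceramic tiles + auto components reaches 5007 using 24 m³.
Any bundle with less than 24 m³ falls short of 4878.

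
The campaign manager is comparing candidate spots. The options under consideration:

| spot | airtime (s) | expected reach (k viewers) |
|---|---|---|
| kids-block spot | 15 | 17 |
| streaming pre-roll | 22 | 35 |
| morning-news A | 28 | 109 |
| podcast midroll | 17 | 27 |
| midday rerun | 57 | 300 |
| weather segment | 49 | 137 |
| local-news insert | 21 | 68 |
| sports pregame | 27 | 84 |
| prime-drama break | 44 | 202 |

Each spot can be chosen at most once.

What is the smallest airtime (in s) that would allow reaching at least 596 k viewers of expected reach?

129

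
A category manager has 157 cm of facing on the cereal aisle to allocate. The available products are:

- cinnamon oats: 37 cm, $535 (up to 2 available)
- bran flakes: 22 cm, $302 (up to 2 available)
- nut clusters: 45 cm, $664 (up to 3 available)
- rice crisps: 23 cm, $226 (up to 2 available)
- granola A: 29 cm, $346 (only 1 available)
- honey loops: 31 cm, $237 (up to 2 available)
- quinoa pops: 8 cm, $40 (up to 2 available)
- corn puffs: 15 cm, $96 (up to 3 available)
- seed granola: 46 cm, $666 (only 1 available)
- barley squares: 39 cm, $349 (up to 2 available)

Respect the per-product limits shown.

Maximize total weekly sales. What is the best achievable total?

Bran flakes + 3×nut clusters uses 157 of the 157 cm and totals 2294.
No other feasible combination exceeds 2294.

2294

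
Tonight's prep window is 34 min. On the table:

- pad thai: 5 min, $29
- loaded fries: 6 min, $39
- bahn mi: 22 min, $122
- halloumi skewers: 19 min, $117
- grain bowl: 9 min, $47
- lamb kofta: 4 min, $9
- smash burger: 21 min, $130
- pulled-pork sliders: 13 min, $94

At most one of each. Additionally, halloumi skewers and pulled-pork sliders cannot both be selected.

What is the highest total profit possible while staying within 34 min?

Greedy by ratio would take pad thai + loaded fries + grain bowl + pulled-pork sliders: 33 min used, total 209.
The 20 min tied up in pad thai and loaded fries and grain bowl is better spent on smash burger — total rises to 224 (34 min).

224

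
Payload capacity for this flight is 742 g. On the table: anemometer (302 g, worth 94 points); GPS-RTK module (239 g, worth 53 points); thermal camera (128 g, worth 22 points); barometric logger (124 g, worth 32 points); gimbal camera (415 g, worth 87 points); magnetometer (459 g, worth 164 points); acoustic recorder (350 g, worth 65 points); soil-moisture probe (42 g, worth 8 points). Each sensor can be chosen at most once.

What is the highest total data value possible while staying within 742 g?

A density-first pass picks barometric logger + magnetometer + soil-moisture probe — 204 at 625 g.
Replace barometric logger with GPS-RTK module: the trade gains 21 net, giving 225 at 740 g.

225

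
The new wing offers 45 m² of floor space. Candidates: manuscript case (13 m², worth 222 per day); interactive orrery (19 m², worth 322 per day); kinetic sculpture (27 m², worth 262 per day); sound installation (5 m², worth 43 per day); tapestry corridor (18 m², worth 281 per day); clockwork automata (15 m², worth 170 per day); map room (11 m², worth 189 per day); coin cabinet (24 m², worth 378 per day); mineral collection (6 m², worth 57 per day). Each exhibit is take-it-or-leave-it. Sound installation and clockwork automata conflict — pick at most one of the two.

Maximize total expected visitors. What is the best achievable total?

The ratio ordering already packs tightly: manuscript case + interactive orrery + map room, 43 m², 733.

733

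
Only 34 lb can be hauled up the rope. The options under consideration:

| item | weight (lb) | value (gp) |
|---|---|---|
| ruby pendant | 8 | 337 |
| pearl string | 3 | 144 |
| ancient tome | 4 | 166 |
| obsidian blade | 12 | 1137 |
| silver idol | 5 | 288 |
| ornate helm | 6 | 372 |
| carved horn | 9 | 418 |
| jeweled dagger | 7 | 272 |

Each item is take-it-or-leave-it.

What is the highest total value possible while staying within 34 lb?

Taking ruby pendant + pearl string + obsidian blade + silver idol + ornate helm: 34 lb used, 2278 in value.
Every other selection either busts 34 lb or fails to beat 2278.

2278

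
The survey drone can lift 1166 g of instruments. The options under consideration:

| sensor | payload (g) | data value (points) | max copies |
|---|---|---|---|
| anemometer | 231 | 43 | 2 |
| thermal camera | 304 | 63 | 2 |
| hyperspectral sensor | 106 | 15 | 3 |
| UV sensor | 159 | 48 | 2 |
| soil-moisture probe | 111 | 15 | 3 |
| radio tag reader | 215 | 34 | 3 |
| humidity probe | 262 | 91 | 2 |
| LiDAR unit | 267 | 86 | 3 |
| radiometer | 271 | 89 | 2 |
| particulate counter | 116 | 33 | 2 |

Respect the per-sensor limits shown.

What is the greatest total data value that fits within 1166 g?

369

Taking the top-ratio sensors first gives 2×humidity probe + 2×radiometer for 360 (1066 g).
The 542 g tied up in 2×radiometer is better spent on hyperspectral sensor + 2×LiDAR unit — total rises to 369 (1164 g).
No other feasible combination exceeds 369.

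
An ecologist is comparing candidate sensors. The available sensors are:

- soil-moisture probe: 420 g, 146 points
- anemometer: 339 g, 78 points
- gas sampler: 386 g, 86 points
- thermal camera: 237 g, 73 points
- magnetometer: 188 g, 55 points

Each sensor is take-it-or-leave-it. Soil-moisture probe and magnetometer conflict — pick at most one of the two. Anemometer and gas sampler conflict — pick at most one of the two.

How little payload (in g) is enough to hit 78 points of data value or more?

Need the lightest bundle worth ≥ 78.
anemometer reaches 78 using 339 g.
Below 339 g the best achievable stays under 78.

339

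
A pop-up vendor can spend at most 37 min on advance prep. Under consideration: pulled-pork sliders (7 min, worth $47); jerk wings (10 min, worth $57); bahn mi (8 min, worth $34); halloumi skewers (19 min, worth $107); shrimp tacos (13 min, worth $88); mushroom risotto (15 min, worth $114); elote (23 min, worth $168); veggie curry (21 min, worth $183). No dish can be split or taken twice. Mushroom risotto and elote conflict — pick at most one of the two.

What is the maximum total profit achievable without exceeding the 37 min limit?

297

Mushroom risotto + veggie curry uses 36 of the 37 min and totals 297.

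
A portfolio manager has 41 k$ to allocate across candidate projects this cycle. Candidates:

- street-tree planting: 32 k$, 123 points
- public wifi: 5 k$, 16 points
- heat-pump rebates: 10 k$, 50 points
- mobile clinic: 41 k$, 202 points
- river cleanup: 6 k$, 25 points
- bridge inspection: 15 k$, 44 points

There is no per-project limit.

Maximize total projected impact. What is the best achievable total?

Greedy by ratio would take 4×heat-pump rebates: 40 k$ used, total 200.
Replace 4×heat-pump rebates with mobile clinic: the trade gains 2 net, giving 202 at 41 k$.

202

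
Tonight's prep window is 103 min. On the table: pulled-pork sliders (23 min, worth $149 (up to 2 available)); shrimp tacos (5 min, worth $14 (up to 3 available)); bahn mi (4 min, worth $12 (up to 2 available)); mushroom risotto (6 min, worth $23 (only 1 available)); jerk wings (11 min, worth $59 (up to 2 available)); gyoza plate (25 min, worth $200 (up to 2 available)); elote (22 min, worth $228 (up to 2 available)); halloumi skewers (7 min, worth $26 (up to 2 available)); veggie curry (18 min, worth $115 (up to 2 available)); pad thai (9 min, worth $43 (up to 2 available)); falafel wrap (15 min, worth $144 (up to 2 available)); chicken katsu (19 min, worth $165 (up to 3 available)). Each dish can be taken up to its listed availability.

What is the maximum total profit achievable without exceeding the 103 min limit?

965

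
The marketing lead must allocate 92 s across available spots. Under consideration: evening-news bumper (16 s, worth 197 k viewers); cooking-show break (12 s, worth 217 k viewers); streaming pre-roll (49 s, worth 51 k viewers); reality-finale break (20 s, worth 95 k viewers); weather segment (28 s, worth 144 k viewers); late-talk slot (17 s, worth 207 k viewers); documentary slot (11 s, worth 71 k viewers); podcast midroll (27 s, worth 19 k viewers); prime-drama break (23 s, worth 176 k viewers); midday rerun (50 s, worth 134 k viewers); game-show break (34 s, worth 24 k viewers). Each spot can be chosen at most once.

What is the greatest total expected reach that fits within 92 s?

892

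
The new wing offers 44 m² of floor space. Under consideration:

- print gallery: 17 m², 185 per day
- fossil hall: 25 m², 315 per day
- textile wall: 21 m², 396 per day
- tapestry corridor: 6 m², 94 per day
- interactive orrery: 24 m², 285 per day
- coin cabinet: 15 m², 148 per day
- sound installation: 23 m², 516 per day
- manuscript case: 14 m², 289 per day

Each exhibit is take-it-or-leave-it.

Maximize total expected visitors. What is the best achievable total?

912

A density-first pass picks tapestry corridor + sound installation + manuscript case — 899 at 43 m².
Replace tapestry corridor and manuscript case with textile wall: the trade gains 13 net, giving 912 at 44 m².
That's the maximum — no swap from here does better than 912.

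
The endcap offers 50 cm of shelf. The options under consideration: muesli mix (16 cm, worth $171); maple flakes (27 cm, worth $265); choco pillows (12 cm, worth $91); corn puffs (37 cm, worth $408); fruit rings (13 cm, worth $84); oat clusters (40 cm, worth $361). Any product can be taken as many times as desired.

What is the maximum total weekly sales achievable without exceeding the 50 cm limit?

Filling by ratio: choco pillows + corn puffs for 499, with 1 cm left unused.
Dropping choco pillows and corn puffs frees 49 cm; slotting in 3×muesli mix (48 cm) lifts the total to 513 at 48 cm.
Nothing else within 50 cm beats 513.

513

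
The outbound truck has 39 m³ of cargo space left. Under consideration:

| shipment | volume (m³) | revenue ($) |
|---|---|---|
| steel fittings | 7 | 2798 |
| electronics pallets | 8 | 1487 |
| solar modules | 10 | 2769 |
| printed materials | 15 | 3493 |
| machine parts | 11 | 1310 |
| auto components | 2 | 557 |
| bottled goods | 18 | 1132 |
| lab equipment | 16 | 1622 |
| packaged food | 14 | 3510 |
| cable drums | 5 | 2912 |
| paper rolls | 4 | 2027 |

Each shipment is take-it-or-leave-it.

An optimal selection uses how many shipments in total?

5

Optimal total is 12734.
For example steel fittings + electronics pallets + packaged food + cable drums + paper rolls achieves it, using 38 m³.
All optima have 5 shipments.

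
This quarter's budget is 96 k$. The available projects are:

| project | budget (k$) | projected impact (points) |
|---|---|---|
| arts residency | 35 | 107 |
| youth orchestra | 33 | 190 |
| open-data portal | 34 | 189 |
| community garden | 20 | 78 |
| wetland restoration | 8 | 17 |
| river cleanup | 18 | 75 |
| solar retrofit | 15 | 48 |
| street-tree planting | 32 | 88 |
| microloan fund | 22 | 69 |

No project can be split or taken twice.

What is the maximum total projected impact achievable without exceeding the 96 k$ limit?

474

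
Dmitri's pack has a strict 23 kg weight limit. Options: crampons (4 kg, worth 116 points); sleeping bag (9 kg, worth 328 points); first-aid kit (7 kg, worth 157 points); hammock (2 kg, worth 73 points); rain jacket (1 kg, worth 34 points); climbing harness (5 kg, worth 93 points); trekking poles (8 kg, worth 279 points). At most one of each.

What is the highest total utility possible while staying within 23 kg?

796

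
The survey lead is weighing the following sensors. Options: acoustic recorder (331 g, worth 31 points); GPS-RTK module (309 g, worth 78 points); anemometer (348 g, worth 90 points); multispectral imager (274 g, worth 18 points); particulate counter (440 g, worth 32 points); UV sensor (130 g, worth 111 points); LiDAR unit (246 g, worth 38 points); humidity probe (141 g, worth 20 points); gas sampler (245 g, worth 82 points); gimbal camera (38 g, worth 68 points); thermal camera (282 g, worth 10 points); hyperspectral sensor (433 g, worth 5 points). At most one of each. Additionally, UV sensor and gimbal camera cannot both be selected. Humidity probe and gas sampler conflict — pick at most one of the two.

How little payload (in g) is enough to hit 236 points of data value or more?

Minimise g subject to total data value ≥ 236.
anemometer + gas sampler + gimbal camera: 240 data value at 631 g.
No combination under 631 g hits 236.

631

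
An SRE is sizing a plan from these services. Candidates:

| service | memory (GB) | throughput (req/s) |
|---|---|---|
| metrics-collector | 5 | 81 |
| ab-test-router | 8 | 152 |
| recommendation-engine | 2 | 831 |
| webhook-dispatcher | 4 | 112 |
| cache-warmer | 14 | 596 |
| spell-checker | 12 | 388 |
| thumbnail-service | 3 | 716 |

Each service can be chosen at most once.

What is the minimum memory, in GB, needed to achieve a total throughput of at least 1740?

Need the lightest bundle worth ≥ 1740.
metrics-collector + recommendation-engine + webhook-dispatcher + thumbnail-service: 1740 throughput at 14 GB.
No combination under 14 GB hits 1740.

14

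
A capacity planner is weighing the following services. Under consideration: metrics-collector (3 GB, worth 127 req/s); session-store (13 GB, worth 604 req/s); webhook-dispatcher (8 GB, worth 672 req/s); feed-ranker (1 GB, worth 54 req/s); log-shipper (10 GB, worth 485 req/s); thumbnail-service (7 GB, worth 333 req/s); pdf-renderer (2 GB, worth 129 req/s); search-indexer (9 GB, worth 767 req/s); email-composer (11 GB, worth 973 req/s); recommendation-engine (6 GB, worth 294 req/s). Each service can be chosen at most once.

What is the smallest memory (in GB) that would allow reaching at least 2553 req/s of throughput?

Look for the lowest-memory combination reaching 2553.
webhook-dispatcher + feed-ranker + pdf-renderer + search-indexer + email-composer reaches 2595 using 31 GB.
No combination under 31 GB hits 2553.

31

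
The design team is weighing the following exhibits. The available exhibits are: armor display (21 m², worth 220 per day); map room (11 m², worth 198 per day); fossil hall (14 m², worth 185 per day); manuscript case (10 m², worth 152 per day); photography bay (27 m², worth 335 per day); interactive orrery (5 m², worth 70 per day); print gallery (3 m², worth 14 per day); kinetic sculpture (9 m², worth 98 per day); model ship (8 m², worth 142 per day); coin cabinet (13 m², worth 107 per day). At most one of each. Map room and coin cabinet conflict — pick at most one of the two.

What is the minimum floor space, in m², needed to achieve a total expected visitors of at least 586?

38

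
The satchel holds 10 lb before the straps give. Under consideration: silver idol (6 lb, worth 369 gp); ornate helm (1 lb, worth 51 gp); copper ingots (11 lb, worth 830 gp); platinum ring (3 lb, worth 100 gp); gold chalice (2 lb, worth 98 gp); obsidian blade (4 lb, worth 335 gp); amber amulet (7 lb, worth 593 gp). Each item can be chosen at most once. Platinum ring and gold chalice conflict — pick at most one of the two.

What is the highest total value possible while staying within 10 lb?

742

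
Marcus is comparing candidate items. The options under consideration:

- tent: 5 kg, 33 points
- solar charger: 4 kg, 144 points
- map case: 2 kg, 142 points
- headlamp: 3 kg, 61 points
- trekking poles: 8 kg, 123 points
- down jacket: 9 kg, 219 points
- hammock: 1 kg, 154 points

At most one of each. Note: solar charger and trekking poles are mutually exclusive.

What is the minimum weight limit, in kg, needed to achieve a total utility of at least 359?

7

Need the lightest bundle worth ≥ 359.
Taking solar charger + map case + hammock gives 440 (≥ 359) for 7 kg.
Any bundle with less than 7 kg falls short of 359.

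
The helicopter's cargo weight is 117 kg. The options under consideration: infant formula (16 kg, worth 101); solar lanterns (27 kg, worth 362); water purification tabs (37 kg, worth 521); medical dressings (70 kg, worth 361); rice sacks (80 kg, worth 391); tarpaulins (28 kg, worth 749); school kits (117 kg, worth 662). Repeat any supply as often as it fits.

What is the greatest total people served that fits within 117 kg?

2996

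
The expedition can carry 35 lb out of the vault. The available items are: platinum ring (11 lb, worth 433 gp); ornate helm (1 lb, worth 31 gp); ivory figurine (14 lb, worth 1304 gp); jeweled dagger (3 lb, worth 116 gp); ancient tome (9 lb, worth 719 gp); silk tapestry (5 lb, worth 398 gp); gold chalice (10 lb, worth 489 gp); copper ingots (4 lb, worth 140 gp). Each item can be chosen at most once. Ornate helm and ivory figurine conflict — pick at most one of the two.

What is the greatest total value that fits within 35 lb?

Ivory figurine + jeweled dagger + ancient tome + silk tapestry + copper ingots uses 35 of the 35 lb and totals 2677.
Every other selection either busts 35 lb or breaks a pairing rule or fails to beat 2677.

2677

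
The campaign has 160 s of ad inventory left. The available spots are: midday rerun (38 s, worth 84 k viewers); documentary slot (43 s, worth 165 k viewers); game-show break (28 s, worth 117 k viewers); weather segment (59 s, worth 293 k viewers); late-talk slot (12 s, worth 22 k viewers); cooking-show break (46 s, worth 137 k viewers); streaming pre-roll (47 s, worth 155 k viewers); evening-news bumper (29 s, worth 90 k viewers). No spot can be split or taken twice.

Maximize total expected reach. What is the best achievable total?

The ratio ordering already packs tightly: documentary slot + game-show break + weather segment + evening-news bumper, 159 s, 665.
Next best is documentary slot + weather segment + late-talk slot + cooking-show break at 617 (160 s) — short by 48.

665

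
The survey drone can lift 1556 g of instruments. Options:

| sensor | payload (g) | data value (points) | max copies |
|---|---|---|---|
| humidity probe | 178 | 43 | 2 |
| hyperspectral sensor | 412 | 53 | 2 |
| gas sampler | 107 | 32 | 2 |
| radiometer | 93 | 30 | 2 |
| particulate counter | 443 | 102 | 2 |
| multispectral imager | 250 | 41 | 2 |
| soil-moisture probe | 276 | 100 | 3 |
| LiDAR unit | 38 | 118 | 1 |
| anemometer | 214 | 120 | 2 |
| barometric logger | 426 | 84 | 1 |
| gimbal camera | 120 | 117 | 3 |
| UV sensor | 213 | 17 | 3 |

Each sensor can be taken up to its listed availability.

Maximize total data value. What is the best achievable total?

Ranking by ratio (data value/g): LiDAR unit 3.11, gimbal camera 0.97, anemometer 0.56, soil-moisture probe 0.36.
A density-first pass picks radiometer + 2×soil-moisture probe + LiDAR unit + 2×anemometer + 3×gimbal camera — 939 at 1471 g.
Replace radiometer with humidity probe: the trade gains 13 net, giving 952 at 1556 g.
Nothing else within 1556 g beats 952.

952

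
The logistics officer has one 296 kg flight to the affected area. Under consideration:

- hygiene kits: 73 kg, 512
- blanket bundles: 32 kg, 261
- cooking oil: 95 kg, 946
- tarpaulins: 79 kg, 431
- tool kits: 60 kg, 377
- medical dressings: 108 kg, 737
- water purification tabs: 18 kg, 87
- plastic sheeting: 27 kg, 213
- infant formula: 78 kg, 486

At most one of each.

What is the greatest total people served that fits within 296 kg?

2321

Ranking by ratio (people served/kg): cooking oil 9.96, blanket bundles 8.16, plastic sheeting 7.89.
A density-first pass picks hygiene kits + blanket bundles + cooking oil + tool kits + plastic sheeting — 2309 at 287 kg.
Replace hygiene kits and plastic sheeting with medical dressings: the trade gains 12 net, giving 2321 at 295 kg.
An exhaustive check of the 512 subsets confirms 2321.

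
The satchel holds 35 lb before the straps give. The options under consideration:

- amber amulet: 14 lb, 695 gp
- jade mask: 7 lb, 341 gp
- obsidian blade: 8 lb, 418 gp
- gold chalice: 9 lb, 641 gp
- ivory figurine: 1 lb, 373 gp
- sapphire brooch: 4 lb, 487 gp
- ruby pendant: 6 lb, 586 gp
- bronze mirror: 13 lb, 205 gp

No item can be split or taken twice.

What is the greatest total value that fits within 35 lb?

2846

Taking jade mask + obsidian blade + gold chalice + ivory figurine + sapphire brooch + ruby pendant: 35 lb used, 2846 in value.
The closest alternative, amber amulet + gold chalice + ivory figurine + sapphire brooch + ruby pendant, reaches only 2782.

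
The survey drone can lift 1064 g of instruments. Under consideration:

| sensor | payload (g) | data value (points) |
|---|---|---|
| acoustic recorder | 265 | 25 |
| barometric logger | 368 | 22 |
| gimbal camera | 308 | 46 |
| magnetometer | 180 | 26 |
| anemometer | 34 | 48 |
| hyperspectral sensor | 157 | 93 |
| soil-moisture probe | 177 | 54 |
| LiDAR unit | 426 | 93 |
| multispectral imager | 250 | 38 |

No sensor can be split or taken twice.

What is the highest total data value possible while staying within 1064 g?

326

Ranking by ratio (data value/g): anemometer 1.41, hyperspectral sensor 0.59, soil-moisture probe 0.31.
Taking anemometer + hyperspectral sensor + soil-moisture probe + LiDAR unit + multispectral imager: 1044 g used, 326 in data value.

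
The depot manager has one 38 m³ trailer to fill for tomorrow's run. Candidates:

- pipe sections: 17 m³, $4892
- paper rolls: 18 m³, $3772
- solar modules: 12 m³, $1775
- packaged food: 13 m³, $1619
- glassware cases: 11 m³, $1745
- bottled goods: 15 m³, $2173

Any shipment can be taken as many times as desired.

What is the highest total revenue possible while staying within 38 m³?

By revenue per m³: pipe sections 287.76, paper rolls 209.56, glassware cases 158.64, solar modules 147.92 lead.
2×pipe sections uses 34 of the 38 m³ and totals 9784.
The spare 4 m³ is too small for any remaining shipment, and no exchange beats 9784.

9784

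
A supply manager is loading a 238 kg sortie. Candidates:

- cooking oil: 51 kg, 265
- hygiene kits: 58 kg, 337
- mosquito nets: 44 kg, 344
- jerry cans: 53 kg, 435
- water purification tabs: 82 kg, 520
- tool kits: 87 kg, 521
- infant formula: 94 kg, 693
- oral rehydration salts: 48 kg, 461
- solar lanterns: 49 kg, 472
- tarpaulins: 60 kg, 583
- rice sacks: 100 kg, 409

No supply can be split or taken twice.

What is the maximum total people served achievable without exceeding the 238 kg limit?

1970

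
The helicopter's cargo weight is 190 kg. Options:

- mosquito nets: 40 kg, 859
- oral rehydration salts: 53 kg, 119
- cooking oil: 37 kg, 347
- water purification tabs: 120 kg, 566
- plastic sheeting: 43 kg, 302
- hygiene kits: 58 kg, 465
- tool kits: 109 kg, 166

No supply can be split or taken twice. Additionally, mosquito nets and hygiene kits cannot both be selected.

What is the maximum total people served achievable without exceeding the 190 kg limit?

1627

Taking mosquito nets + oral rehydration salts + cooking oil + plastic sheeting: 173 kg used, 1627 in people served.
Nothing else feasible within 190 kg beats 1627.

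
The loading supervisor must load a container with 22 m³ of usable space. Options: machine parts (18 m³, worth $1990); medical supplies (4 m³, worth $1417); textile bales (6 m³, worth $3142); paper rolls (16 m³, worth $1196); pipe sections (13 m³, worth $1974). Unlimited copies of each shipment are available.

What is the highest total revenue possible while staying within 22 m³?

10843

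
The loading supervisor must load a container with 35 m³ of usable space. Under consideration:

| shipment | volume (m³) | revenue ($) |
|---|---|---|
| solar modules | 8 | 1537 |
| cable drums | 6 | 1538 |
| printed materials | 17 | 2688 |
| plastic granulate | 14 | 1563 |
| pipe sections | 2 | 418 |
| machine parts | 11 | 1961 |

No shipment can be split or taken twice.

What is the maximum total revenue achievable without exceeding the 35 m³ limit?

6187

The ratio heuristic lands on solar modules + cable drums + pipe sections + machine parts (5454) but leaves 8 m³ idle.
Dropping solar modules and pipe sections frees 10 m³; slotting in printed materials (17 m³) lifts the total to 6187 at 34 m³.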